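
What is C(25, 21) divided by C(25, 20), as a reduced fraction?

5/21

C(n,k+1)/C(n,k) = (n−k)/(k+1) = (25−20)/(20+1) = 5/21.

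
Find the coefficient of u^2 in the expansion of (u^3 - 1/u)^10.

General term: C(10,j)·(u^3)^j·(-1/u)^(10-j), with u-exponent 3j − 1(10−j) = 4j − 10.
Set 4j − 10 = 2: j = 3.
C(10,3) = 120; 1^3 = 1; (-1)^7 = -1.
Coefficient = 120 · 1 · (-1) = -120.

-120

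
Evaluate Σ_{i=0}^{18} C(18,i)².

9075135300

Σ C(18,i)² is the coefficient of x^18 in (1+x)^18(1+x)^18 = (1+x)^36, i.e. C(36,18) = 9075135300.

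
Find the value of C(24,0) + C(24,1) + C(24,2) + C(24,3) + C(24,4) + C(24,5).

55455

1 + 24 + 276 + 2024 + 10626 + 42504 = 55455.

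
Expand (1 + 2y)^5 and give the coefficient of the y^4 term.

80

The general term is C(5,j)·(1)^j·(2y)^(5-j); the y^4 term has j = 1.
C(5,1) = 5.
Coefficient = C(5,1) · 2^4 = 5 · 16 = 80.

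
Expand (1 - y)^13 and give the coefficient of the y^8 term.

1287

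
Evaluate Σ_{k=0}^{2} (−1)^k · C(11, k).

The partial alternating sum Σ_{k=0}^{2} (−1)^k C(11,k) = (−1)^2 C(10,2) = 45.

45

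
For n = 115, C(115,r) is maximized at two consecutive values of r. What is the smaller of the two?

57

For odd n = 115, C(115,r) peaks at r = (n−1)/2 and (n+1)/2; the smaller is 57.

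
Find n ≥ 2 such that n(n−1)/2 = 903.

43

n(n−1)/2 = 903 ⇒ n(n−1) = 1806. Since 43·42 = 1806, n = 43.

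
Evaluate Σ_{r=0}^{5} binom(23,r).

1 + 23 + 253 + 1771 + 8855 + 33649 = 44552.

44552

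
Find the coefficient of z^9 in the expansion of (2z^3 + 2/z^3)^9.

General term: C(9,j)·(2z^3)^j·(2/z^3)^(9-j), with z-exponent 3j − 3(9−j) = 6j − 27.
Set 6j − 27 = 9: j = 6.
C(9,6) = 84; 2^6 = 64; 2^3 = 8.
Coefficient = 84 · 64 · 8 = 43008.

43008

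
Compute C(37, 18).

17672631900

C(37,18) = (37·36·35·34·33·32·31·30·29·28·27·26·25·24·23·22·21·20) / 18! = 113146793787569865523200000 / 6402373705728000 = 17672631900.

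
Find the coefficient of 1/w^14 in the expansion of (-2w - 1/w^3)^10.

3360

General term: C(10,j)·(-2w)^j·(-1/w^3)^(10-j), with w-exponent 1j − 3(10−j) = 4j − 30.
Set 4j − 30 = -14: j = 4.
C(10,4) = 210; (-2)^4 = 16; (-1)^6 = 1.
Coefficient = 210 · 16 · 1 = 3360.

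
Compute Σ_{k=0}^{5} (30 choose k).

1 + 30 + 435 + 4060 + 27405 + 142506 = 174437.

174437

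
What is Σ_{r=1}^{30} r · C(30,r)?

Since r·C(30,r) = 30·C(29,r−1), the sum is 30·2^29 = 30·536870912 = 16106127360.

16106127360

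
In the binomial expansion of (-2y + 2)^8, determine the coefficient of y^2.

7168

The general term is C(8,j)·(-2y)^j·(2)^(8-j); the y^2 term has j = 2.
C(8,2) = 28.
Coefficient = C(8,2) · (-2)^2 · 2^6 = 28 · 4 · 64 = 7168.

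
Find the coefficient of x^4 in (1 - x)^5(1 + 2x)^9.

-79

Coefficient of x^4 = Σ_{j} C(5,j)·(-1)^j·C(9,4-j)·2^(4-j) for j from 0 to 4.
= 2016 + (-3360) + 1440 + (-180) + 5 = -79.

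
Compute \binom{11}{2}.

55

C(11,2) = (11·10) / 2! = 110 / 2 = 55.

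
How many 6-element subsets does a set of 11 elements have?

462

C(11,6) = C(11,5) by symmetry.
C(11,5) = (11·10·9·8·7) / 5! = 55440 / 120 = 462.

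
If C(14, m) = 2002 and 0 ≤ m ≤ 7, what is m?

5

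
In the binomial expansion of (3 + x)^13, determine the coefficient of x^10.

The general term is C(13,j)·(3)^j·(x)^(13-j); the x^10 term has j = 3.
C(13,3) = 286.
Coefficient = C(13,3) · 3^3 = 286 · 27 = 7722.

7722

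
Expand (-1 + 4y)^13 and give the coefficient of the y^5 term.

1317888

The general term is C(13,j)·(-1)^j·(4y)^(13-j); the y^5 term has j = 8.
C(13,8) = 1287.
Coefficient = C(13,8) · 4^5 = 1287 · 1024 = 1317888.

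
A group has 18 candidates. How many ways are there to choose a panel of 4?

3060

This is C(18,4) = 3060.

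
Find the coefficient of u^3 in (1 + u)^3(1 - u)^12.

-57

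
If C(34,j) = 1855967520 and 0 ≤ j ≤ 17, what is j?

15

C(34,j) increases on 0 ≤ j ≤ 17. C(34,14) = 1391975640 and C(34,15) = 1855967520, so j = 15.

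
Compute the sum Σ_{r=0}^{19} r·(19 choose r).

Since r·C(19,r) = 19·C(18,r−1), the sum is 19·2^18 = 19·262144 = 4980736.

4980736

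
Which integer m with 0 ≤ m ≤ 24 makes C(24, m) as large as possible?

C(24,m) is maximized at m = 24/2 = 12.

12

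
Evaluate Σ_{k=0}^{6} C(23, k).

1 + 23 + 253 + 1771 + 8855 + 33649 + 100947 = 145499.

145499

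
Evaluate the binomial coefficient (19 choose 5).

11628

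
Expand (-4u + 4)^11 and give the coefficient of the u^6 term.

The general term is C(11,j)·(-4u)^j·(4)^(11-j); the u^6 term has j = 6.
C(11,6) = 462.
Coefficient = C(11,6) · (-4)^6 · 4^5 = 462 · 4096 · 1024 = 1937768448.

1937768448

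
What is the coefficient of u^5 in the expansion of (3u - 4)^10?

The general term is C(10,j)·(3u)^j·(-4)^(10-j); the u^5 term has j = 5.
C(10,5) = 252.
Coefficient = C(10,5) · 3^5 · (-4)^5 = 252 · 243 · (-1024) = -62705664.

-62705664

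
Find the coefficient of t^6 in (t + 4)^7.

28

The general term is C(7,j)·(t)^j·(4)^(7-j); the t^6 term has j = 6.
C(7,6) = 7.
Coefficient = C(7,6) · 4^1 = 7 · 4 = 28.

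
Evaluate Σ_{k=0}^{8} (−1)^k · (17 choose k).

12870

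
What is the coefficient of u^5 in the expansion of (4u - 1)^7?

21504

The general term is C(7,j)·(4u)^j·(-1)^(7-j); the u^5 term has j = 5.
C(7,5) = 21.
Coefficient = C(7,5) · 4^5 = 21 · 1024 = 21504.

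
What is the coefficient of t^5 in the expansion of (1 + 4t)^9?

The general term is C(9,j)·(1)^j·(4t)^(9-j); the t^5 term has j = 4.
C(9,4) = 126.
Coefficient = C(9,4) · 4^5 = 126 · 1024 = 129024.

129024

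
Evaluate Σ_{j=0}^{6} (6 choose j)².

By Vandermonde's identity, Σ C(6,j)² = C(12,6) = 924.

924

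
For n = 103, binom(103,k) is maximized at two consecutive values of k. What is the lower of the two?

51

For odd n = 103, C(103,k) peaks at k = (n−1)/2 and (n+1)/2; the lower is 51.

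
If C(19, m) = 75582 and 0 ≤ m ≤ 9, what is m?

8

C(19,m) increases on 0 ≤ m ≤ 9. C(19,7) = 50388 and C(19,8) = 75582, so m = 8.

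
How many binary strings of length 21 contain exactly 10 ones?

352716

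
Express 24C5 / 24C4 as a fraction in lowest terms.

4

C(n,k+1)/C(n,k) = (n−k)/(k+1) = (24−4)/(4+1) = 20/5 = 4.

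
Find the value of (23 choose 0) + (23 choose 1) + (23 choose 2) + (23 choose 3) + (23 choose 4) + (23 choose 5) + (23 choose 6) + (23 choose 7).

390656

1 + 23 + 253 + 1771 + 8855 + 33649 + 100947 + 245157 = 390656.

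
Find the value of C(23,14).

C(23,14) = C(23,9) by symmetry.
C(23,9) = (23·22·21·20·19·18·17·16·15) / 9! = 296541907200 / 362880 = 817190.

817190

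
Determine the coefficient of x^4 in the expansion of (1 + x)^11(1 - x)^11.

Coefficient of x^4 = Σ_{j} C(11,j)·1^j·C(11,4-j)·(-1)^(4-j) for j from 0 to 4.
= 330 + (-1815) + 3025 + (-1815) + 330 = 55.

55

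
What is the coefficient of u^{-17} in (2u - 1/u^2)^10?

-20

General term: C(10,j)·(2u)^j·(-1/u^2)^(10-j), with u-exponent 1j − 2(10−j) = 3j − 20.
Set 3j − 20 = -17: j = 1.
C(10,1) = 10; 2^1 = 2; (-1)^9 = -1.
Coefficient = 10 · 2 · (-1) = -20.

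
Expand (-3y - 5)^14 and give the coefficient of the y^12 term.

The general term is C(14,j)·(-3y)^j·(-5)^(14-j); the y^12 term has j = 12.
C(14,12) = 91.
Coefficient = C(14,12) · (-3)^12 · (-5)^2 = 91 · 531441 · 25 = 1209028275.

1209028275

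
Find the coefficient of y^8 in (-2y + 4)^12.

32440320

The general term is C(12,j)·(-2y)^j·(4)^(12-j); the y^8 term has j = 8.
C(12,8) = 495.
Coefficient = C(12,8) · (-2)^8 · 4^4 = 495 · 256 · 256 = 32440320.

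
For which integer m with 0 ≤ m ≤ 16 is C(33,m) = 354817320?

C(33,m) increases on 0 ≤ m ≤ 16. C(33,11) = 193536720 and C(33,12) = 354817320, so m = 12.

12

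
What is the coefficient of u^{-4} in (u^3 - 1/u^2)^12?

General term: C(12,j)·(u^3)^j·(-1/u^2)^(12-j), with u-exponent 3j − 2(12−j) = 5j − 24.
Set 5j − 24 = -4: j = 4.
C(12,4) = 495; 1^4 = 1; (-1)^8 = 1.
Coefficient = 495 · 1 · 1 = 495.

495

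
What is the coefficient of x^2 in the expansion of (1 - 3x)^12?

594

The general term is C(12,j)·(1)^j·(-3x)^(12-j); the x^2 term has j = 10.
C(12,10) = 66.
Coefficient = C(12,10) · (-3)^2 = 66 · 9 = 594.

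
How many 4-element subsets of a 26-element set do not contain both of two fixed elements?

14674

All 4-subsets: C(26,4) = 14950. Those containing both fixed elements: C(24,2) = 276.
14950 − 276 = 14674.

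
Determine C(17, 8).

C(17,8) = (17·16·15·14·13·12·11·10) / 8! = 980179200 / 40320 = 24310.

24310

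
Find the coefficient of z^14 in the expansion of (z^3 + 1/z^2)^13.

General term: C(13,j)·(z^3)^j·(1/z^2)^(13-j), with z-exponent 3j − 2(13−j) = 5j − 26.
Set 5j − 26 = 14: j = 8.
C(13,8) = 1287; 1^8 = 1; 1^5 = 1.
Coefficient = 1287 · 1 · 1 = 1287.

1287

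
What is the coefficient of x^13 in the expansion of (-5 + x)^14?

-70

The general term is C(14,j)·(-5)^j·(x)^(14-j); the x^13 term has j = 1.
C(14,1) = 14.
Coefficient = C(14,1) · (-5)^1 = 14 · (-5) = -70.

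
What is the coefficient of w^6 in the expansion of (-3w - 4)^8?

The general term is C(8,j)·(-3w)^j·(-4)^(8-j); the w^6 term has j = 6.
C(8,6) = 28.
Coefficient = C(8,6) · (-3)^6 · (-4)^2 = 28 · 729 · 16 = 326592.

326592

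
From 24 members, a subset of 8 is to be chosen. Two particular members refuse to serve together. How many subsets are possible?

All 8-subsets: C(24,8) = 735471. Those containing both fixed elements: C(22,6) = 74613.
735471 − 74613 = 660858.

660858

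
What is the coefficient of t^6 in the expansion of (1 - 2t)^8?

The general term is C(8,j)·(1)^j·(-2t)^(8-j); the t^6 term has j = 2.
C(8,2) = 28.
Coefficient = C(8,2) · (-2)^6 = 28 · 64 = 1792.

1792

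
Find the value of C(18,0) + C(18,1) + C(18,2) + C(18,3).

988

1 + 18 + 153 + 816 = 988.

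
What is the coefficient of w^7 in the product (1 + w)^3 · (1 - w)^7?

Coefficient of w^7 = Σ_{j} C(3,j)·1^j·C(7,7-j)·(-1)^(7-j) for j from 0 to 3.
= (-1) + 21 + (-63) + 35 = -8.

-8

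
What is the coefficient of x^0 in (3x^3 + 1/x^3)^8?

5670

General term: C(8,j)·(3x^3)^j·(1/x^3)^(8-j), with x-exponent 3j − 3(8−j) = 6j − 24.
Set 6j − 24 = 0: j = 4.
C(8,4) = 70; 3^4 = 81; 1^4 = 1.
Coefficient = 70 · 81 · 1 = 5670.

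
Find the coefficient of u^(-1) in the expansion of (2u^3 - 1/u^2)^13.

General term: C(13,j)·(2u^3)^j·(-1/u^2)^(13-j), with u-exponent 3j − 2(13−j) = 5j − 26.
Set 5j − 26 = -1: j = 5.
C(13,5) = 1287; 2^5 = 32; (-1)^8 = 1.
Coefficient = 1287 · 32 · 1 = 41184.

41184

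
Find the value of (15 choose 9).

C(15,9) = C(15,6) by symmetry.
C(15,6) = (15·14·13·12·11·10) / 6! = 3603600 / 720 = 5005.

5005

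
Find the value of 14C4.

C(14,4) = (14·13·12·11) / 4! = 24024 / 24 = 1001.

1001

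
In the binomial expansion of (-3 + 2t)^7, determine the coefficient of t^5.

6048

The general term is C(7,j)·(-3)^j·(2t)^(7-j); the t^5 term has j = 2.
C(7,2) = 21.
Coefficient = C(7,2) · (-3)^2 · 2^5 = 21 · 9 · 32 = 6048.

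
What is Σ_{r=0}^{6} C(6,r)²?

924

Σ C(6,r)² is the coefficient of x^6 in (1+x)^6(1+x)^6 = (1+x)^12, i.e. C(12,6) = 924.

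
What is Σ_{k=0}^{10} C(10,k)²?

By Vandermonde's identity, Σ C(10,k)² = C(20,10) = 184756.

184756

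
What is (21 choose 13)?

203490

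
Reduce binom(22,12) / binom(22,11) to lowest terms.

11/12

C(n,k+1)/C(n,k) = (n−k)/(k+1) = (22−11)/(11+1) = 11/12.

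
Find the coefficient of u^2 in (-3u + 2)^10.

103680

The general term is C(10,j)·(-3u)^j·(2)^(10-j); the u^2 term has j = 2.
C(10,2) = 45.
Coefficient = C(10,2) · (-3)^2 · 2^8 = 45 · 9 · 256 = 103680.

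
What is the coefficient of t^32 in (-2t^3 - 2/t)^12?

General term: C(12,j)·(-2t^3)^j·(-2/t)^(12-j), with t-exponent 3j − 1(12−j) = 4j − 12.
Set 4j − 12 = 32: j = 11.
C(12,11) = 12; (-2)^11 = -2048; (-2)^1 = -2.
Coefficient = 12 · (-2048) · (-2) = 49152.

49152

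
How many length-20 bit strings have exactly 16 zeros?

4845

Choose the 16 positions: C(20,16) = 4845.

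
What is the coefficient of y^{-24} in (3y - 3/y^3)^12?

-116917020

General term: C(12,j)·(3y)^j·(-3/y^3)^(12-j), with y-exponent 1j − 3(12−j) = 4j − 36.
Set 4j − 36 = -24: j = 3.
C(12,3) = 220; 3^3 = 27; (-3)^9 = -19683.
Coefficient = 220 · 27 · (-19683) = -116917020.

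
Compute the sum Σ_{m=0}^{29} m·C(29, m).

7784628224

Differentiating (1+x)^29 and setting x=1: Σ m·C(29,m) = 29·2^28 = 7784628224.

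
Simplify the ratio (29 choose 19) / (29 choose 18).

C(n,k+1)/C(n,k) = (n−k)/(k+1) = (29−18)/(18+1) = 11/19.

11/19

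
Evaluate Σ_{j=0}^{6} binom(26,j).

313912

1 + 26 + 325 + 2600 + 14950 + 65780 + 230230 = 313912.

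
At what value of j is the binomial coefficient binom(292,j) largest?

C(292,j) is maximized at j = 292/2 = 146.

146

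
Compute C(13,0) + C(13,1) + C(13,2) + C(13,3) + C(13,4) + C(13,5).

2380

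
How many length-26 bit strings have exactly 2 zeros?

325

Choose the 2 positions: C(26,2) = 325.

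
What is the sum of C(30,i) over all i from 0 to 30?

1073741824

Setting x = 1 in (1+x)^30 gives Σ C(30,i) = 2^30 = 1073741824.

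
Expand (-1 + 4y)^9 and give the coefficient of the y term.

The general term is C(9,j)·(-1)^j·(4y)^(9-j); the y^1 term has j = 8.
C(9,8) = 9.
Coefficient = C(9,8) · 4^1 = 9 · 4 = 36.

36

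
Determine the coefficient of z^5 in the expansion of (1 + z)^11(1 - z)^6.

Coefficient of z^5 = Σ_{j} C(11,j)·1^j·C(6,5-j)·(-1)^(5-j) for j from 0 to 5.
= (-6) + 165 + (-1100) + 2475 + (-1980) + 462 = 16.

16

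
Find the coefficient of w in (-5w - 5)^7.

-546875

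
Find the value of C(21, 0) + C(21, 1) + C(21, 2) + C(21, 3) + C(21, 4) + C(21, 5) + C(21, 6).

1 + 21 + 210 + 1330 + 5985 + 20349 + 54264 = 82160.

82160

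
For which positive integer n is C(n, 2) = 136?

17

n(n−1)/2 = 136 ⇒ n(n−1) = 272. Since 17·16 = 272, n = 17.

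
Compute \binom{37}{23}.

6107086800

C(37,23) = C(37,14) by symmetry.
C(37,14) = (37·36·35·34·33·32·31·30·29·28·27·26·25·24) / 14! = 532405391434076160000 / 87178291200 = 6107086800.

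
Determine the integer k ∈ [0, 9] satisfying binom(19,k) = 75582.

8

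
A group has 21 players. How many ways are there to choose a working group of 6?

This is C(21,6) = 54264.

54264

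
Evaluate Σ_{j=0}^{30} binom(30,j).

Setting x = 1 in (1+x)^30 gives Σ C(30,j) = 2^30 = 1073741824.

1073741824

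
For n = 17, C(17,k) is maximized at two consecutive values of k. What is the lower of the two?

For odd n = 17, C(17,k) peaks at k = (n−1)/2 and (n+1)/2; the lower is 8.

8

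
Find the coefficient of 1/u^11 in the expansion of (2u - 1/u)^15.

-420

General term: C(15,j)·(2u)^j·(-1/u)^(15-j), with u-exponent 1j − 1(15−j) = 2j − 15.
Set 2j − 15 = -11: j = 2.
C(15,2) = 105; 2^2 = 4; (-1)^13 = -1.
Coefficient = 105 · 4 · (-1) = -420.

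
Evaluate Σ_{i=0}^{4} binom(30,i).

31931

1 + 30 + 435 + 4060 + 27405 = 31931.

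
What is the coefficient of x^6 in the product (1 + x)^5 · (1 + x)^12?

Coefficient of x^6 = Σ_{j} C(5,j)·C(12,6-j) for j from 0 to 5.
= 924 + 3960 + 4950 + 2200 + 330 + 12 = 12376.

12376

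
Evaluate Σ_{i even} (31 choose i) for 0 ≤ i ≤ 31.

1073741824

Even-i terms of row 31 sum to 2^30 = 1073741824.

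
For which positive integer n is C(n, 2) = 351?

n(n−1)/2 = 351 ⇒ n(n−1) = 702. Since 27·26 = 702, n = 27.

27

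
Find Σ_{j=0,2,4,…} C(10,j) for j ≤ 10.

512

Even-j terms of row 10 sum to 2^9 = 512.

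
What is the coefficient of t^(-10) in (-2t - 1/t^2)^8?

112

General term: C(8,j)·(-2t)^j·(-1/t^2)^(8-j), with t-exponent 1j − 2(8−j) = 3j − 16.
Set 3j − 16 = -10: j = 2.
C(8,2) = 28; (-2)^2 = 4; (-1)^6 = 1.
Coefficient = 28 · 4 · 1 = 112.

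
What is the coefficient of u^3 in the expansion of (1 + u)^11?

The general term is C(11,j)·(1)^j·(u)^(11-j); the u^3 term has j = 8.
C(11,8) = 165.
Coefficient = C(11,8) = 165.

165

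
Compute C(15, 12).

C(15,12) = C(15,3) by symmetry.
C(15,3) = (15·14·13) / 3! = 2730 / 6 = 455.

455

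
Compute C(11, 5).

462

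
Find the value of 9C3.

84

C(9,3) = (9·8·7) / 3! = 504 / 6 = 84.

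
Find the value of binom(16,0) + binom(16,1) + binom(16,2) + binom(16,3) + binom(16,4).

2517

1 + 16 + 120 + 560 + 1820 = 2517.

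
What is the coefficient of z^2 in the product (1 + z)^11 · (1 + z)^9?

Coefficient of z^2 = Σ_{j} C(11,j)·C(9,2-j) for j from 0 to 2.
= 36 + 99 + 55 = 190.

190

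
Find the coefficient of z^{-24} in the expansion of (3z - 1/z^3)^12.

-5940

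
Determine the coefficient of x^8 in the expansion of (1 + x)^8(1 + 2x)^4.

3649

Coefficient of x^8 = Σ_{j} C(8,j)·1^j·C(4,8-j)·2^(8-j) for j from 4 to 8.
= 1120 + 1792 + 672 + 64 + 1 = 3649.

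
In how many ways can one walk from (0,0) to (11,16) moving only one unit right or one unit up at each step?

13037895

Each path is a sequence of 27 steps with 11 rights: C(27,11) = 13037895.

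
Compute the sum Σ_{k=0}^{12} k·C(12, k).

24576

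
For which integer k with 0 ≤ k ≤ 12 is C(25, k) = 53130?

C(25,k) increases on 0 ≤ k ≤ 12. C(25,4) = 12650 and C(25,5) = 53130, so k = 5.

5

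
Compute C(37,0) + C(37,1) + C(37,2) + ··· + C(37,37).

137438953472

Setting x = 1 in (1+x)^37 gives Σ C(37,i) = 2^37 = 137438953472.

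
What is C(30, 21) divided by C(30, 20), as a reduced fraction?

C(n,k+1)/C(n,k) = (n−k)/(k+1) = (30−20)/(20+1) = 10/21.

10/21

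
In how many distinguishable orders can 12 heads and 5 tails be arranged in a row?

Choose positions for the heads: C(17,12) = 6188.

6188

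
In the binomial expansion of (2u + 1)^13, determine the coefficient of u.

26

The general term is C(13,j)·(2u)^j·(1)^(13-j); the u^1 term has j = 1.
C(13,1) = 13.
Coefficient = C(13,1) · 2^1 = 13 · 2 = 26.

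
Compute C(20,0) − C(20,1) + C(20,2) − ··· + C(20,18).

The partial alternating sum Σ_{k=0}^{18} (−1)^k C(20,k) = (−1)^18 C(19,18) = 19.

19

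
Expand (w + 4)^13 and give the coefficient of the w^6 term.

28114944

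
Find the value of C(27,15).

17383860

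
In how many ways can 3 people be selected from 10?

120

This is C(10,3) = 120.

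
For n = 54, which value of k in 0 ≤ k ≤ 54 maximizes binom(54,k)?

27

C(54,k) is maximized at k = 54/2 = 27.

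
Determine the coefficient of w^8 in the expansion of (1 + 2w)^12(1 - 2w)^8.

-60928

Coefficient of w^8 = Σ_{j} C(12,j)·2^j·C(8,8-j)·(-2)^(8-j) for j from 0 to 8.
= 256 + (-24576) + 473088 + (-3153920) + 8870400 + (-11354112) + 6623232 + (-1622016) + 126720 = -60928.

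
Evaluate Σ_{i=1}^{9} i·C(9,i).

2304

Differentiating (1+x)^9 and setting x=1: Σ i·C(9,i) = 9·2^8 = 2304.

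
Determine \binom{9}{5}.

126

C(9,5) = C(9,4) by symmetry.
C(9,4) = (9·8·7·6) / 4! = 3024 / 24 = 126.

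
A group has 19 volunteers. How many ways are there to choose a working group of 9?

92378

This is C(19,9) = 92378.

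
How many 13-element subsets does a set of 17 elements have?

2380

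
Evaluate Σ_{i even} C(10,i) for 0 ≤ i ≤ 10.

512

Half of (1+1)^10 + (1−1)^10 gives the even-index sum: 2^9 = 512.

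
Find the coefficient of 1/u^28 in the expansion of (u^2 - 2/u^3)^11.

General term: C(11,j)·(u^2)^j·(-2/u^3)^(11-j), with u-exponent 2j − 3(11−j) = 5j − 33.
Set 5j − 33 = -28: j = 1.
C(11,1) = 11; 1^1 = 1; (-2)^10 = 1024.
Coefficient = 11 · 1 · 1024 = 11264.

11264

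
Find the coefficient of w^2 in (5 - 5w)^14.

The general term is C(14,j)·(5)^j·(-5w)^(14-j); the w^2 term has j = 12.
C(14,12) = 91.
Coefficient = C(14,12) · 5^12 · (-5)^2 = 91 · 244140625 · 25 = 555419921875.

555419921875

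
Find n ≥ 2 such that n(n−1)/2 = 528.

n(n−1)/2 = 528 ⇒ n(n−1) = 1056. Since 33·32 = 1056, n = 33.

33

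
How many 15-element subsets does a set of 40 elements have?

C(40,15) = (40·39·38·37·36·35·34·33·32·31·30·29·28·27·26) / 15! = 52601652673686724608000 / 1307674368000 = 40225345056.

40225345056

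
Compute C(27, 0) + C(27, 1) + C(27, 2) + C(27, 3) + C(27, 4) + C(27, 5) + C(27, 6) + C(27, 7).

1 + 27 + 351 + 2925 + 17550 + 80730 + 296010 + 888030 = 1285624.

1285624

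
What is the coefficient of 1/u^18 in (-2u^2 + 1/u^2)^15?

General term: C(15,j)·(-2u^2)^j·(1/u^2)^(15-j), with u-exponent 2j − 2(15−j) = 4j − 30.
Set 4j − 30 = -18: j = 3.
C(15,3) = 455; (-2)^3 = -8; 1^12 = 1.
Coefficient = 455 · (-8) · 1 = -3640.

-3640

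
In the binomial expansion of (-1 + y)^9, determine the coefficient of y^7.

36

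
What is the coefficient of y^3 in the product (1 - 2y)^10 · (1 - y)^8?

-3016

Coefficient of y^3 = Σ_{j} C(10,j)·(-2)^j·C(8,3-j)·(-1)^(3-j) for j from 0 to 3.
= (-56) + (-560) + (-1440) + (-960) = -3016.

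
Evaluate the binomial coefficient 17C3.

C(17,3) = (17·16·15) / 3! = 4080 / 6 = 680.

680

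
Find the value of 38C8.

48903492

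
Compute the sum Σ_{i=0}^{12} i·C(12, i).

24576

Differentiating (1+x)^12 and setting x=1: Σ i·C(12,i) = 12·2^11 = 24576.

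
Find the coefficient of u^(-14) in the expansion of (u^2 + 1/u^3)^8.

28

General term: C(8,j)·(u^2)^j·(1/u^3)^(8-j), with u-exponent 2j − 3(8−j) = 5j − 24.
Set 5j − 24 = -14: j = 2.
C(8,2) = 28; 1^2 = 1; 1^6 = 1.
Coefficient = 28 · 1 · 1 = 28.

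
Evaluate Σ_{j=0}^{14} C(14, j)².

40116600

By Vandermonde's identity, Σ C(14,j)² = C(28,14) = 40116600.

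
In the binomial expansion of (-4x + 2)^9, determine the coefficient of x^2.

73728

The general term is C(9,j)·(-4x)^j·(2)^(9-j); the x^2 term has j = 2.
C(9,2) = 36.
Coefficient = C(9,2) · (-4)^2 · 2^7 = 36 · 16 · 128 = 73728.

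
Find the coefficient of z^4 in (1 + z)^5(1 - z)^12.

-60

Coefficient of z^4 = Σ_{j} C(5,j)·1^j·C(12,4-j)·(-1)^(4-j) for j from 0 to 4.
= 495 + (-1100) + 660 + (-120) + 5 = -60.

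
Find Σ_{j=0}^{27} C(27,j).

The entries of row 27 sum to 2^27 = 134217728.

134217728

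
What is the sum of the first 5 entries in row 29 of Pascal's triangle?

27841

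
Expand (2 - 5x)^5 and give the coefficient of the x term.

-400

The general term is C(5,j)·(2)^j·(-5x)^(5-j); the x^1 term has j = 4.
C(5,4) = 5.
Coefficient = C(5,4) · 2^4 · (-5)^1 = 5 · 16 · (-5) = -400.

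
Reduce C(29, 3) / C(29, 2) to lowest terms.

9

C(n,k+1)/C(n,k) = (n−k)/(k+1) = (29−2)/(2+1) = 27/3 = 9.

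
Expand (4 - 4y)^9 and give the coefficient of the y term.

The general term is C(9,j)·(4)^j·(-4y)^(9-j); the y^1 term has j = 8.
C(9,8) = 9.
Coefficient = C(9,8) · 4^8 · (-4)^1 = 9 · 65536 · (-4) = -2359296.

-2359296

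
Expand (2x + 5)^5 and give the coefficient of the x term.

6250

The general term is C(5,j)·(2x)^j·(5)^(5-j); the x^1 term has j = 1.
C(5,1) = 5.
Coefficient = C(5,1) · 2^1 · 5^4 = 5 · 2 · 625 = 6250.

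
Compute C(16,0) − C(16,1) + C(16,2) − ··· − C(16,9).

-5005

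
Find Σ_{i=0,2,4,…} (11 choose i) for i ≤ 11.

1024

Even-i terms of row 11 sum to 2^10 = 1024.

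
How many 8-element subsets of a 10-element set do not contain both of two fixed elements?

All 8-subsets: C(10,8) = 45. Those containing both fixed elements: C(8,6) = 28.
45 − 28 = 17.

17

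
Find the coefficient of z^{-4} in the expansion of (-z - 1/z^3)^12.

General term: C(12,j)·(-z)^j·(-1/z^3)^(12-j), with z-exponent 1j − 3(12−j) = 4j − 36.
Set 4j − 36 = -4: j = 8.
C(12,8) = 495; (-1)^8 = 1; (-1)^4 = 1.
Coefficient = 495 · 1 · 1 = 495.

495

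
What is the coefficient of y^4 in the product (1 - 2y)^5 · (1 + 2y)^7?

80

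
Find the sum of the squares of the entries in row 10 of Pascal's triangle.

184756

By Vandermonde's identity, Σ C(10,r)² = C(20,10) = 184756.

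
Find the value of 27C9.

4686825

C(27,9) = (27·26·25·24·23·22·21·20·19) / 9! = 1700755056000 / 362880 = 4686825.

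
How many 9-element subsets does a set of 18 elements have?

C(18,9) = (18·17·16·15·14·13·12·11·10) / 9! = 17643225600 / 362880 = 48620.

48620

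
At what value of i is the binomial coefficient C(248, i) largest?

C(248,i) is maximized at i = 248/2 = 124.

124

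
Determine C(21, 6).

C(21,6) = (21·20·19·18·17·16) / 6! = 39070080 / 720 = 54264.

54264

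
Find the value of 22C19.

1540

C(22,19) = C(22,3) by symmetry.
C(22,3) = (22·21·20) / 3! = 9240 / 6 = 1540.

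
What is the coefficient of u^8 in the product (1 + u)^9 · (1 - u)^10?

Coefficient of u^8 = Σ_{j} C(9,j)·1^j·C(10,8-j)·(-1)^(8-j) for j from 0 to 8.
= 45 + (-1080) + 7560 + (-21168) + 26460 + (-15120) + 3780 + (-360) + 9 = 126.

126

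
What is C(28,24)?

20475

C(28,24) = C(28,4) by symmetry.
C(28,4) = (28·27·26·25) / 4! = 491400 / 24 = 20475.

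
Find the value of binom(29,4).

C(29,4) = (29·28·27·26) / 4! = 570024 / 24 = 23751.

23751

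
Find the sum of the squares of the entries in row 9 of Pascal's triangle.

48620

By Vandermonde's identity, Σ C(9,j)² = C(18,9) = 48620.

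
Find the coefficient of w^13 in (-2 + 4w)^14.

The general term is C(14,j)·(-2)^j·(4w)^(14-j); the w^13 term has j = 1.
C(14,1) = 14.
Coefficient = C(14,1) · (-2)^1 · 4^13 = 14 · (-2) · 67108864 = -1879048192.

-1879048192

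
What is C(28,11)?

C(28,11) = (28·27·26·25·24·23·22·21·20·19·18) / 11! = 857180548224000 / 39916800 = 21474180.

21474180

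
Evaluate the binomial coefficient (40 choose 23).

88732378800

C(40,23) = C(40,17) by symmetry.
C(40,17) = (40·39·38·37·36·35·34·33·32·31·30·29·28·27·26·25·24) / 17! = 31560991604212034764800000 / 355687428096000 = 88732378800.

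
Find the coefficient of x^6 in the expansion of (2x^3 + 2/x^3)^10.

215040

General term: C(10,j)·(2x^3)^j·(2/x^3)^(10-j), with x-exponent 3j − 3(10−j) = 6j − 30.
Set 6j − 30 = 6: j = 6.
C(10,6) = 210; 2^6 = 64; 2^4 = 16.
Coefficient = 210 · 64 · 16 = 215040.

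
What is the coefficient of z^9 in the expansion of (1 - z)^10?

The general term is C(10,j)·(1)^j·(-z)^(10-j); the z^9 term has j = 1.
C(10,1) = 10.
Coefficient = C(10,1) · (-1)^9 = 10 · (-1) = -10.

-10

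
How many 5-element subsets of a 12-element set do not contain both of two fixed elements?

672

All 5-subsets: C(12,5) = 792. Those containing both fixed elements: C(10,3) = 120.
792 − 120 = 672.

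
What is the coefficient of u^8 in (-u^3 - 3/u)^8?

General term: C(8,j)·(-u^3)^j·(-3/u)^(8-j), with u-exponent 3j − 1(8−j) = 4j − 8.
Set 4j − 8 = 8: j = 4.
C(8,4) = 70; (-1)^4 = 1; (-3)^4 = 81.
Coefficient = 70 · 1 · 81 = 5670.

5670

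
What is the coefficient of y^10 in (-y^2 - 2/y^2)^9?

-144

General term: C(9,j)·(-y^2)^j·(-2/y^2)^(9-j), with y-exponent 2j − 2(9−j) = 4j − 18.
Set 4j − 18 = 10: j = 7.
C(9,7) = 36; (-1)^7 = -1; (-2)^2 = 4.
Coefficient = 36 · (-1) · 4 = -144.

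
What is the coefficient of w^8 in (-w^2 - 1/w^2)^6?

6

General term: C(6,j)·(-w^2)^j·(-1/w^2)^(6-j), with w-exponent 2j − 2(6−j) = 4j − 12.
Set 4j − 12 = 8: j = 5.
C(6,5) = 6; (-1)^5 = -1; (-1)^1 = -1.
Coefficient = 6 · (-1) · (-1) = 6.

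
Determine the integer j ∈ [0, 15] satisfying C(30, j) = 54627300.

11

C(30,j) increases on 0 ≤ j ≤ 15. C(30,10) = 30045015 and C(30,11) = 54627300, so j = 11.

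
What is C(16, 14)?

120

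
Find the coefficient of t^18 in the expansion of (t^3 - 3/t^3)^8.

General term: C(8,j)·(t^3)^j·(-3/t^3)^(8-j), with t-exponent 3j − 3(8−j) = 6j − 24.
Set 6j − 24 = 18: j = 7.
C(8,7) = 8; 1^7 = 1; (-3)^1 = -3.
Coefficient = 8 · 1 · (-3) = -24.

-24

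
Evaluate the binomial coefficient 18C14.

3060

C(18,14) = C(18,4) by symmetry.
C(18,4) = (18·17·16·15) / 4! = 73440 / 24 = 3060.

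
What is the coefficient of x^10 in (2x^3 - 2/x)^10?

-258048

General term: C(10,j)·(2x^3)^j·(-2/x)^(10-j), with x-exponent 3j − 1(10−j) = 4j − 10.
Set 4j − 10 = 10: j = 5.
C(10,5) = 252; 2^5 = 32; (-2)^5 = -32.
Coefficient = 252 · 32 · (-32) = -258048.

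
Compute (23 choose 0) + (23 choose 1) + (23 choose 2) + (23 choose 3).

1 + 23 + 253 + 1771 = 2048.

2048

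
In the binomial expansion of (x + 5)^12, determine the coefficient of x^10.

1650

The general term is C(12,j)·(x)^j·(5)^(12-j); the x^10 term has j = 10.
C(12,10) = 66.
Coefficient = C(12,10) · 5^2 = 66 · 25 = 1650.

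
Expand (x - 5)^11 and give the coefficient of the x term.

The general term is C(11,j)·(x)^j·(-5)^(11-j); the x^1 term has j = 1.
C(11,1) = 11.
Coefficient = C(11,1) · (-5)^10 = 11 · 9765625 = 107421875.

107421875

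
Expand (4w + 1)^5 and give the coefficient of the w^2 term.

160

The general term is C(5,j)·(4w)^j·(1)^(5-j); the w^2 term has j = 2.
C(5,2) = 10.
Coefficient = C(5,2) · 4^2 = 10 · 16 = 160.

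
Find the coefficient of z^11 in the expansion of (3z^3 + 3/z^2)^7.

General term: C(7,j)·(3z^3)^j·(3/z^2)^(7-j), with z-exponent 3j − 2(7−j) = 5j − 14.
Set 5j − 14 = 11: j = 5.
C(7,5) = 21; 3^5 = 243; 3^2 = 9.
Coefficient = 21 · 243 · 9 = 45927.

45927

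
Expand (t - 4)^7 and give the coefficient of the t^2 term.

-21504

The general term is C(7,j)·(t)^j·(-4)^(7-j); the t^2 term has j = 2.
C(7,2) = 21.
Coefficient = C(7,2) · (-4)^5 = 21 · (-1024) = -21504.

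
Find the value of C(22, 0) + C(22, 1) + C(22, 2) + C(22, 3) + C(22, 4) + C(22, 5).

1 + 22 + 231 + 1540 + 7315 + 26334 = 35443.

35443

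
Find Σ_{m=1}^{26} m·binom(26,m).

872415232

Differentiating (1+x)^26 and setting x=1: Σ m·C(26,m) = 26·2^25 = 872415232.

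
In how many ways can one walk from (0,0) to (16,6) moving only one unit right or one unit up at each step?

74613

Each path is a sequence of 22 steps with 16 rights: C(22,16) = 74613.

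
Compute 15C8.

6435

C(15,8) = C(15,7) by symmetry.
C(15,7) = (15·14·13·12·11·10·9) / 7! = 32432400 / 5040 = 6435.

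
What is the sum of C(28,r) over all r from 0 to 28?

268435456

Setting x = 1 in (1+x)^28 gives Σ C(28,r) = 2^28 = 268435456.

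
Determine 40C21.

131282408400

C(40,21) = C(40,19) by symmetry.
C(40,19) = (40·39·38·37·36·35·34·33·32·31·30·29·28·27·26·25·24·23·22) / 19! = 15969861751731289590988800000 / 121645100408832000 = 131282408400.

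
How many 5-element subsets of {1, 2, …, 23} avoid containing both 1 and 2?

32319

All 5-subsets: C(23,5) = 33649. Those containing both fixed elements: C(21,3) = 1330.
33649 − 1330 = 32319.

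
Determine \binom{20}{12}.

C(20,12) = C(20,8) by symmetry.
C(20,8) = (20·19·18·17·16·15·14·13) / 8! = 5079110400 / 40320 = 125970.

125970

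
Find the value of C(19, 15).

3876

C(19,15) = C(19,4) by symmetry.
C(19,4) = (19·18·17·16) / 4! = 93024 / 24 = 3876.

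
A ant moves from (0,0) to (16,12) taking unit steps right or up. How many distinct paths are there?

Each path is a sequence of 28 steps with 16 rights: C(28,16) = 30421755.

30421755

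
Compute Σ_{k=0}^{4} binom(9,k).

256

1 + 9 + 36 + 84 + 126 = 256.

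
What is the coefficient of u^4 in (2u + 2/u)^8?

General term: C(8,j)·(2u)^j·(2/u)^(8-j), with u-exponent 1j − 1(8−j) = 2j − 8.
Set 2j − 8 = 4: j = 6.
C(8,6) = 28; 2^6 = 64; 2^2 = 4.
Coefficient = 28 · 64 · 4 = 7168.

7168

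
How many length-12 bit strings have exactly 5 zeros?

792

Choose the 5 positions: C(12,5) = 792.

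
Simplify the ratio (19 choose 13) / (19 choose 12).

C(n,k+1)/C(n,k) = (n−k)/(k+1) = (19−12)/(12+1) = 7/13.

7/13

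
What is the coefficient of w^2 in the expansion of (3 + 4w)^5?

The general term is C(5,j)·(3)^j·(4w)^(5-j); the w^2 term has j = 3.
C(5,3) = 10.
Coefficient = C(5,3) · 3^3 · 4^2 = 10 · 27 · 16 = 4320.

4320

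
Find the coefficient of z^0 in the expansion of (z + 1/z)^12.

924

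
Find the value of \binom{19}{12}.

50388

C(19,12) = C(19,7) by symmetry.
C(19,7) = (19·18·17·16·15·14·13) / 7! = 253955520 / 5040 = 50388.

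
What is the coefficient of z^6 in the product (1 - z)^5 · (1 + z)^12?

Coefficient of z^6 = Σ_{j} C(5,j)·(-1)^j·C(12,6-j)·1^(6-j) for j from 0 to 5.
= 924 + (-3960) + 4950 + (-2200) + 330 + (-12) = 32.

32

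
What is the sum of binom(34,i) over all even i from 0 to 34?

8589934592

Half of (1+1)^34 + (1−1)^34 gives the even-index sum: 2^33 = 8589934592.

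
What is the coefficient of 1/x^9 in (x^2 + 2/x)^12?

24576

General term: C(12,j)·(x^2)^j·(2/x)^(12-j), with x-exponent 2j − 1(12−j) = 3j − 12.
Set 3j − 12 = -9: j = 1.
C(12,1) = 12; 1^1 = 1; 2^11 = 2048.
Coefficient = 12 · 1 · 2048 = 24576.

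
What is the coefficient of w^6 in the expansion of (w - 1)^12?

924

The general term is C(12,j)·(w)^j·(-1)^(12-j); the w^6 term has j = 6.
C(12,6) = 924.
Coefficient = C(12,6) = 924.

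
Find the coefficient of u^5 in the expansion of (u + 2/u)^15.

General term: C(15,j)·(u)^j·(2/u)^(15-j), with u-exponent 1j − 1(15−j) = 2j − 15.
Set 2j − 15 = 5: j = 10.
C(15,10) = 3003; 1^10 = 1; 2^5 = 32.
Coefficient = 3003 · 1 · 32 = 96096.

96096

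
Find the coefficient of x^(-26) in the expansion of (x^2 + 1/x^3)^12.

66

General term: C(12,j)·(x^2)^j·(1/x^3)^(12-j), with x-exponent 2j − 3(12−j) = 5j − 36.
Set 5j − 36 = -26: j = 2.
C(12,2) = 66; 1^2 = 1; 1^10 = 1.
Coefficient = 66 · 1 · 1 = 66.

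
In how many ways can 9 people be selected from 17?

24310

This is C(17,9) = 24310.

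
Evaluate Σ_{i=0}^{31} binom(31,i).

Setting x = 1 in (1+x)^31 gives Σ C(31,i) = 2^31 = 2147483648.

2147483648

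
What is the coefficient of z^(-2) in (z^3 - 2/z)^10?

11520

General term: C(10,j)·(z^3)^j·(-2/z)^(10-j), with z-exponent 3j − 1(10−j) = 4j − 10.
Set 4j − 10 = -2: j = 2.
C(10,2) = 45; 1^2 = 1; (-2)^8 = 256.
Coefficient = 45 · 1 · 256 = 11520.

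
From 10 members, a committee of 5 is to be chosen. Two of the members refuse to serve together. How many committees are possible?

196

All 5-subsets: C(10,5) = 252. Those containing both fixed elements: C(8,3) = 56.
252 − 56 = 196.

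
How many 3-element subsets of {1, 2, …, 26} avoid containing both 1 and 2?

All 3-subsets: C(26,3) = 2600. Those containing both fixed elements: C(24,1) = 24.
2600 − 24 = 2576.

2576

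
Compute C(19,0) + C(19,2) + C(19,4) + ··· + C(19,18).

Even-r terms of row 19 sum to 2^18 = 262144.

262144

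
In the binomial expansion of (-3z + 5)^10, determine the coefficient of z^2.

The general term is C(10,j)·(-3z)^j·(5)^(10-j); the z^2 term has j = 2.
C(10,2) = 45.
Coefficient = C(10,2) · (-3)^2 · 5^8 = 45 · 9 · 390625 = 158203125.

158203125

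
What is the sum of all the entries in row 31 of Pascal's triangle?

2147483648

The entries of row 31 sum to 2^31 = 2147483648.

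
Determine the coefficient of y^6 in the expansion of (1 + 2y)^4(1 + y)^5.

Coefficient of y^6 = Σ_{j} C(4,j)·2^j·C(5,6-j)·1^(6-j) for j from 1 to 4.
= 8 + 120 + 320 + 160 = 608.

608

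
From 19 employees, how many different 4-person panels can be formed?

3876

This is C(19,4) = 3876.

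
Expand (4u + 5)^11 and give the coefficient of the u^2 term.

The general term is C(11,j)·(4u)^j·(5)^(11-j); the u^2 term has j = 2.
C(11,2) = 55.
Coefficient = C(11,2) · 4^2 · 5^9 = 55 · 16 · 1953125 = 1718750000.

1718750000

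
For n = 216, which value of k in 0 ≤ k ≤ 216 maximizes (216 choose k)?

108

C(216,k) is maximized at k = 216/2 = 108.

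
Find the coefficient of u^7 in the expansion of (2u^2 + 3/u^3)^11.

General term: C(11,j)·(2u^2)^j·(3/u^3)^(11-j), with u-exponent 2j − 3(11−j) = 5j − 33.
Set 5j − 33 = 7: j = 8.
C(11,8) = 165; 2^8 = 256; 3^3 = 27.
Coefficient = 165 · 256 · 27 = 1140480.

1140480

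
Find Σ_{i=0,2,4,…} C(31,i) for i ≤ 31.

1073741824

Half of (1+1)^31 + (1−1)^31 gives the even-index sum: 2^30 = 1073741824.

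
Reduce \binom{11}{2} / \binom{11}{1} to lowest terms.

C(n,k+1)/C(n,k) = (n−k)/(k+1) = (11−1)/(1+1) = 10/2 = 5.

5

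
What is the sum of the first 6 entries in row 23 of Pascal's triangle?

1 + 23 + 253 + 1771 + 8855 + 33649 = 44552.

44552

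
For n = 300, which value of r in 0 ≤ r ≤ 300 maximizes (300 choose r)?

150

C(300,r) is maximized at r = 300/2 = 150.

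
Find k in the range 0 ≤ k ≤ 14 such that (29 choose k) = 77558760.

14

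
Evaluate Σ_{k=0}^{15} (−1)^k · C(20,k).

The partial alternating sum Σ_{k=0}^{15} (−1)^k C(20,k) = (−1)^15 C(19,15) = -3876.

-3876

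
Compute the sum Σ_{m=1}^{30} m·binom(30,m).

16106127360

Since m·C(30,m) = 30·C(29,m−1), the sum is 30·2^29 = 30·536870912 = 16106127360.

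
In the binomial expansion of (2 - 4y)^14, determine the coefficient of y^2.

5963776

The general term is C(14,j)·(2)^j·(-4y)^(14-j); the y^2 term has j = 12.
C(14,12) = 91.
Coefficient = C(14,12) · 2^12 · (-4)^2 = 91 · 4096 · 16 = 5963776.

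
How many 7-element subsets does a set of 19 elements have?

C(19,7) = (19·18·17·16·15·14·13) / 7! = 253955520 / 5040 = 50388.

50388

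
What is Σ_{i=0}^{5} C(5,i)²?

Σ C(5,i)² is the coefficient of x^5 in (1+x)^5(1+x)^5 = (1+x)^10, i.e. C(10,5) = 252.

252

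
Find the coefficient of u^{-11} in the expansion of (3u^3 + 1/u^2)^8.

General term: C(8,j)·(3u^3)^j·(1/u^2)^(8-j), with u-exponent 3j − 2(8−j) = 5j − 16.
Set 5j − 16 = -11: j = 1.
C(8,1) = 8; 3^1 = 3; 1^7 = 1.
Coefficient = 8 · 3 · 1 = 24.

24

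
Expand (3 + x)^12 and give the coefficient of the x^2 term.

3897234

The general term is C(12,j)·(3)^j·(x)^(12-j); the x^2 term has j = 10.
C(12,10) = 66.
Coefficient = C(12,10) · 3^10 = 66 · 59049 = 3897234.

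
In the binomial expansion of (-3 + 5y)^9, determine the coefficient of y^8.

-10546875

The general term is C(9,j)·(-3)^j·(5y)^(9-j); the y^8 term has j = 1.
C(9,1) = 9.
Coefficient = C(9,1) · (-3)^1 · 5^8 = 9 · (-3) · 390625 = -10546875.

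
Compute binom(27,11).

13037895

C(27,11) = (27·26·25·24·23·22·21·20·19·18·17) / 11! = 520431047136000 / 39916800 = 13037895.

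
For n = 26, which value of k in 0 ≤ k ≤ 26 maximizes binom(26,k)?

C(26,k) is maximized at k = 26/2 = 13.

13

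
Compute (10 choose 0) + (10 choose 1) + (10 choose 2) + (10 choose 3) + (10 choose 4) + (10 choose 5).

1 + 10 + 45 + 120 + 210 + 252 = 638.

638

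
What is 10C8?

C(10,8) = C(10,2) by symmetry.
C(10,2) = (10·9) / 2! = 90 / 2 = 45.

45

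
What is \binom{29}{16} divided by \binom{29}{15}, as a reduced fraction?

7/8

C(n,k+1)/C(n,k) = (n−k)/(k+1) = (29−15)/(15+1) = 14/16 = 7/8.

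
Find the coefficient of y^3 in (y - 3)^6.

-540

The general term is C(6,j)·(y)^j·(-3)^(6-j); the y^3 term has j = 3.
C(6,3) = 20.
Coefficient = C(6,3) · (-3)^3 = 20 · (-27) = -540.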